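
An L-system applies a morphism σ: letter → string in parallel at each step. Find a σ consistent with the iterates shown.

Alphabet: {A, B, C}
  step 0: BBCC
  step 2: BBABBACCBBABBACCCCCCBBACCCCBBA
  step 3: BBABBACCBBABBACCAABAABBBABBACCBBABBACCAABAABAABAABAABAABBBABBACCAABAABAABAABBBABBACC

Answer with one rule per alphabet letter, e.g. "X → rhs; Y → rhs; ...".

  step 2 ⇒ step 3: BBABBACCBBABBACCCCCCBBACCCCBBA ⇒ BBA·BBA·CC·BBA·BBA·CC·AAB·AAB·BBA·BBA·CC·BBA·BBA·CC·AAB·AAB·AAB·AAB·AAB·AAB·BBA·BBA·CC·AAB·AAB·AAB·AAB·BBA·BBA·CC
    A ↦ CC
    B ↦ BBA
    C ↦ AAB

A->CC, B->BBA, C->AAB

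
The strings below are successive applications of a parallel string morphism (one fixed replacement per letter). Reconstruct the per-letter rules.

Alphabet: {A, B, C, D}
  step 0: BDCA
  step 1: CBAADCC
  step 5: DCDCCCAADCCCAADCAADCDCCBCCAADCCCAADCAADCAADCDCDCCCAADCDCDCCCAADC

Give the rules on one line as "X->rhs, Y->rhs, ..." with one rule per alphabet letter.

A->C, B->CB, C->DC, D->AA

  step 0 ⇒ step 1: BDCA ⇒ CB·AA·DC·C
    A ↦ C
    B ↦ CB
    C ↦ DC
    D ↦ AA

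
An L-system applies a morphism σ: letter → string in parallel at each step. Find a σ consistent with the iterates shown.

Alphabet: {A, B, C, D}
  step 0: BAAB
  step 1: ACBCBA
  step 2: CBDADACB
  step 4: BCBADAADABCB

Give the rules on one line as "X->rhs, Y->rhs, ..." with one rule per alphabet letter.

A->CB, B->A, C->D, D->B

  step 1 ⇒ step 2: ACBCBA ⇒ CB·D·A·D·A·CB
    A ↦ CB
    B ↦ A
    C ↦ D
    D ↦ B  (constrained at step 2)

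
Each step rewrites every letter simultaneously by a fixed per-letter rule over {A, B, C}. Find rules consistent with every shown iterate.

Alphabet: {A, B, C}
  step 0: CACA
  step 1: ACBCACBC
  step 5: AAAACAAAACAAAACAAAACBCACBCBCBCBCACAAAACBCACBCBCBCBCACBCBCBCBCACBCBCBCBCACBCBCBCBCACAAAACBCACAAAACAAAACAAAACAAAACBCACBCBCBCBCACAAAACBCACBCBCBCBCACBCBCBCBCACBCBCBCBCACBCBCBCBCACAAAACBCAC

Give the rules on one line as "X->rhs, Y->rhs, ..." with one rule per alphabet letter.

  step 0 ⇒ step 1: CACA ⇒ AC·BC·AC·BC
    A ↦ BC
    C ↦ AC
    B ↦ AAA  (constrained at step 1)

A->BC, B->AAA, C->AC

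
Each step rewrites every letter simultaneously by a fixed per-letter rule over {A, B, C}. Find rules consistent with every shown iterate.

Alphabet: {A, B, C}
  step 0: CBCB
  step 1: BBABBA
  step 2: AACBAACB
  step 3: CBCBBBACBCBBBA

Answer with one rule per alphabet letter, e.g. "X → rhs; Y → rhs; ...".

A->CB, B->A, C->BB

  step 2 ⇒ step 3: AACBAACB ⇒ CB·CB·BB·A·CB·CB·BB·A
    A ↦ CB
    B ↦ A
    C ↦ BB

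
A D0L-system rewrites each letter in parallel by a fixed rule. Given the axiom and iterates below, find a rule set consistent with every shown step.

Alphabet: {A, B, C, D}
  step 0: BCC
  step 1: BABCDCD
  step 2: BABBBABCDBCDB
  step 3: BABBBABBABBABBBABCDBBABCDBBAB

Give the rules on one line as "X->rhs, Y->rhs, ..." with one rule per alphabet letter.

A->B, B->BAB, C->CD, D->B

  step 2 ⇒ step 3: BABBBABCDBCDB ⇒ BAB·B·BAB·BAB·BAB·B·BAB·CD·B·BAB·CD·B·BAB
    A ↦ B
    B ↦ BAB
    C ↦ CD
    D ↦ B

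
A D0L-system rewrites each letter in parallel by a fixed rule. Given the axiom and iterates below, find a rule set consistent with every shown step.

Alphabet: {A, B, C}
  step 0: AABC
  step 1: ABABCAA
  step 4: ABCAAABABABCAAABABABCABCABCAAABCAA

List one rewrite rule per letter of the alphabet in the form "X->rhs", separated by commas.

A->AB, B->C, C->AA

  step 0 ⇒ step 1: AABC ⇒ AB·AB·C·AA
    A ↦ AB
    B ↦ C
    C ↦ AA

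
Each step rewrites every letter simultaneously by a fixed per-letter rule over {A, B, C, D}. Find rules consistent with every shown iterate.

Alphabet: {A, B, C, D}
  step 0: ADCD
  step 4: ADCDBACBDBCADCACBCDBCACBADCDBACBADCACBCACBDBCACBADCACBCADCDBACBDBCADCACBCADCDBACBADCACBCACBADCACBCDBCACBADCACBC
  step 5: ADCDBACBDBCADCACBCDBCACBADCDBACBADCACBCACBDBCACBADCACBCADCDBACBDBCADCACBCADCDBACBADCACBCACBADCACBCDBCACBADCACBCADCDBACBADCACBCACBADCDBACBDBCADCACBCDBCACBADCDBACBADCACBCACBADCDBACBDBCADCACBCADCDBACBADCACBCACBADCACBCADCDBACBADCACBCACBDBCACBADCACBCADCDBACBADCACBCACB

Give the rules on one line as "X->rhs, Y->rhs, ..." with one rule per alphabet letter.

  step 4 ⇒ step 5: ADCDBACBDBCADCACBCDBCACBADCDBACBADCACBCACBDBCACBADCACBCADCDBACBDBCADCACBCADCDBACBADCACBCACBADCACBCDBCACBADCACBC ⇒ ADC·DB·ACB·DB·C·ADC·ACB·C·DB·C·ACB·ADC·DB·ACB·ADC·ACB·C·ACB·DB·C·ACB·ADC·ACB·C·ADC·DB·ACB·DB·C·ADC·ACB·C·ADC·DB·ACB·ADC·ACB·C·ACB·ADC·ACB·C·DB·C·ACB·ADC·ACB·C·ADC·DB·ACB·ADC·ACB·C·ACB·ADC·DB·ACB·DB·C·ADC·ACB·C·DB·C·ACB·ADC·DB·ACB·ADC·ACB·C·ACB·ADC·DB·ACB·DB·C·ADC·ACB·C·ADC·DB·ACB·ADC·ACB·C·ACB·ADC·ACB·C·ADC·DB·ACB·ADC·ACB·C·ACB·DB·C·ACB·ADC·ACB·C·ADC·DB·ACB·ADC·ACB·C·ACB
    A ↦ ADC
    B ↦ C
    C ↦ ACB
    D ↦ DB

A->ADC, B->C, C->ACB, D->DB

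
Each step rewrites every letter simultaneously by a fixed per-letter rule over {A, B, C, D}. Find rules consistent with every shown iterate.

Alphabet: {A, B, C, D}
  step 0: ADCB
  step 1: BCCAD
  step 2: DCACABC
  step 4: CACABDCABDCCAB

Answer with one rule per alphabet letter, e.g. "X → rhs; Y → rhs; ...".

  step 1 ⇒ step 2: BCCAD ⇒ D·CA·CA·B·C
    A ↦ B
    B ↦ D
    C ↦ CA
    D ↦ C

A->B, B->D, C->CA, D->C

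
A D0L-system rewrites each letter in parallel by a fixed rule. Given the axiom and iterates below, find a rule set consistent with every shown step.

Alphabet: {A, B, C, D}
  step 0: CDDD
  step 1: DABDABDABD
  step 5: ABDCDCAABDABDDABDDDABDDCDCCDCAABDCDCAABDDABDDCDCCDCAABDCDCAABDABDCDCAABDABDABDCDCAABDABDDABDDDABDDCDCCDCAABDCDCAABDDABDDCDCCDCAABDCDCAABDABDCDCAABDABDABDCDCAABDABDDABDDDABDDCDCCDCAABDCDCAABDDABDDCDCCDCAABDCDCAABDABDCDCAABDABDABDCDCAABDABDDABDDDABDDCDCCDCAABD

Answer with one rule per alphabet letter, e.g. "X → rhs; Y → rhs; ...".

  step 0 ⇒ step 1: CDDD ⇒ D·ABD·ABD·ABD
    C ↦ D
    D ↦ ABD
    A ↦ CDC  (constrained at step 1)
    B ↦ A  (constrained at step 1)

A->CDC, B->A, C->D, D->ABD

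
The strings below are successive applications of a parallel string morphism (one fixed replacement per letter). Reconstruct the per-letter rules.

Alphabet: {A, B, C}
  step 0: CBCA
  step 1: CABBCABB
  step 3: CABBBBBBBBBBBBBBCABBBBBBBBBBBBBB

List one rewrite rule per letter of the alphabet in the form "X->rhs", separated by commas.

  step 0 ⇒ step 1: CBCA ⇒ CA·BB·CA·BB
    A ↦ BB
    B ↦ BB
    C ↦ CA

A->BB, B->BB, C->CA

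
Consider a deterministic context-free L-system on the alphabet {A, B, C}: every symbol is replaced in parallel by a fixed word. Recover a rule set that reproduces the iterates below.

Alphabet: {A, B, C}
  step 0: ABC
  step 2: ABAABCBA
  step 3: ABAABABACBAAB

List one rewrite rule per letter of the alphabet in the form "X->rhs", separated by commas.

A->AB, B->A, C->CB

  step 2 ⇒ step 3: ABAABCBA ⇒ AB·A·AB·AB·A·CB·A·AB
    A ↦ AB
    B ↦ A
    C ↦ CB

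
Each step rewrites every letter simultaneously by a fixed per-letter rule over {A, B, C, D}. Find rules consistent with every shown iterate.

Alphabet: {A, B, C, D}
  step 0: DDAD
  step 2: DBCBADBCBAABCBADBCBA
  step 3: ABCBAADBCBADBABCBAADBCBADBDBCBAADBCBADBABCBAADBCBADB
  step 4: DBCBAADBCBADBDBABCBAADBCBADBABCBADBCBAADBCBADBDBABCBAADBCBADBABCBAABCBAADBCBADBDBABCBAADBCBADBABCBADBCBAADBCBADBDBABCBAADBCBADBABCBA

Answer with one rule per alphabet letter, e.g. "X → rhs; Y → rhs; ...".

A->DB, B->CBA, C->ADB, D->AB

  step 3 ⇒ step 4: ABCBAADBCBADBABCBAADBCBADBDBCBAADBCBADBABCBAADBCBADB ⇒ DB·CBA·ADB·CBA·DB·DB·AB·CBA·ADB·CBA·DB·AB·CBA·DB·CBA·ADB·CBA·DB·DB·AB·CBA·ADB·CBA·DB·AB·CBA·AB·CBA·ADB·CBA·DB·DB·AB·CBA·ADB·CBA·DB·AB·CBA·DB·CBA·ADB·CBA·DB·DB·AB·CBA·ADB·CBA·DB·AB·CBA
    A ↦ DB
    B ↦ CBA
    C ↦ ADB
    D ↦ AB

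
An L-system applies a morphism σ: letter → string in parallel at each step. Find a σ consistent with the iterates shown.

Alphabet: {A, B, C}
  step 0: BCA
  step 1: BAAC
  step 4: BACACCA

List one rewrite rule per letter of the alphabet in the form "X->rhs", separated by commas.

A->C, B->BA, C->A

  step 0 ⇒ step 1: BCA ⇒ BA·A·C
    A ↦ C
    B ↦ BA
    C ↦ A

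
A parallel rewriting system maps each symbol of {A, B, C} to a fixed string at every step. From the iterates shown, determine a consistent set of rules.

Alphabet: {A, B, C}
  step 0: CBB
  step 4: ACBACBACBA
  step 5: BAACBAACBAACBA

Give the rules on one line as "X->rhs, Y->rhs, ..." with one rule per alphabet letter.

A->BA, B->C, C->A

  step 4 ⇒ step 5: ACBACBACBA ⇒ BA·A·C·BA·A·C·BA·A·C·BA
    A ↦ BA
    B ↦ C
    C ↦ A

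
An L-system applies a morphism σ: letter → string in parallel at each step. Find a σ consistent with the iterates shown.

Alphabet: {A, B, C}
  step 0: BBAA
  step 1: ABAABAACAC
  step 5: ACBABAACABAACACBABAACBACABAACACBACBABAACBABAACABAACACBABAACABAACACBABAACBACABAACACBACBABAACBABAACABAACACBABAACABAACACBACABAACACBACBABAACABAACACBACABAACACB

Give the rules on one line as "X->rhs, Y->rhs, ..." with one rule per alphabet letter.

  step 0 ⇒ step 1: BBAA ⇒ ABA·ABA·AC·AC
    A ↦ AC
    B ↦ ABA
    C ↦ B  (constrained at step 1)

A->AC, B->ABA, C->B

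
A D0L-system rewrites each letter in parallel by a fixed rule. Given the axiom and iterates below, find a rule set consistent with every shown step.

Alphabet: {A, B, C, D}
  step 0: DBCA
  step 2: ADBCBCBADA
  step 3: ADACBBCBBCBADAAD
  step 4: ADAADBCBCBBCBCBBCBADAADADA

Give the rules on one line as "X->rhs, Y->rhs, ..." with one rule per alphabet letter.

A->AD, B->CB, C->B, D->A

  step 3 ⇒ step 4: ADACBBCBBCBADAAD ⇒ AD·A·AD·B·CB·CB·B·CB·CB·B·CB·AD·A·AD·AD·A
    A ↦ AD
    B ↦ CB
    C ↦ B
    D ↦ A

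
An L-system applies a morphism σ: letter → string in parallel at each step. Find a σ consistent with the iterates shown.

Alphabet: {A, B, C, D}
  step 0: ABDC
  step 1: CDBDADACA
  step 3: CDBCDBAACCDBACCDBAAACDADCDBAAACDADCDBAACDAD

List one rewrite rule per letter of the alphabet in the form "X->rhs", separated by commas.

A->CDB, B->DAD, C->A, D->AC

  step 0 ⇒ step 1: ABDC ⇒ CDB·DAD·AC·A
    A ↦ CDB
    B ↦ DAD
    C ↦ A
    D ↦ AC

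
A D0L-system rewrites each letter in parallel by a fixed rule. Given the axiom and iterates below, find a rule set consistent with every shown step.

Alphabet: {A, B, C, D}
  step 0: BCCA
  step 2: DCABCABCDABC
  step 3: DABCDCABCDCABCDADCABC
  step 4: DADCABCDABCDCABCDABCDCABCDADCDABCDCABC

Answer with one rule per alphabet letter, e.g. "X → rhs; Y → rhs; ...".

  step 3 ⇒ step 4: DABCDCABCDCABCDADCABC ⇒ DA·DC·A·BC·DA·BC·DC·A·BC·DA·BC·DC·A·BC·DA·DC·DA·BC·DC·A·BC
    A ↦ DC
    B ↦ A
    C ↦ BC
    D ↦ DA

A->DC, B->A, C->BC, D->DA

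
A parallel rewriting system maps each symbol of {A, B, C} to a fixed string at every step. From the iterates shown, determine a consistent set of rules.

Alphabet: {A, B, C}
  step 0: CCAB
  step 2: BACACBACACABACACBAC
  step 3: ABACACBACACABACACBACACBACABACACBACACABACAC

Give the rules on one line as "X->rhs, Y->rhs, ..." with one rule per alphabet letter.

  step 2 ⇒ step 3: BACACBACACABACACBAC ⇒ A·BAC·AC·BAC·AC·A·BAC·AC·BAC·AC·BAC·A·BAC·AC·BAC·AC·A·BAC·AC
    A ↦ BAC
    B ↦ A
    C ↦ AC

A->BAC, B->A, C->AC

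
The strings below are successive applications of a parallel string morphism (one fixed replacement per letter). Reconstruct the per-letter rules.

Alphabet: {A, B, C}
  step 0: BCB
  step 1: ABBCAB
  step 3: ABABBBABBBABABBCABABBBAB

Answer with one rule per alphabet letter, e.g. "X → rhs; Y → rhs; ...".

  step 0 ⇒ step 1: BCB ⇒ AB·BC·AB
    B ↦ AB
    C ↦ BC
    A ↦ BB  (constrained at step 1)

A->BB, B->AB, C->BC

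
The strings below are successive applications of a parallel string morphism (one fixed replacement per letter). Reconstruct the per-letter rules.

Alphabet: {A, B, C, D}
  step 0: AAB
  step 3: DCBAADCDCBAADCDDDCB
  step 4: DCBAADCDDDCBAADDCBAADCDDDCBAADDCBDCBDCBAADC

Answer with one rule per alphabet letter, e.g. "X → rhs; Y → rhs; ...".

A->D, B->C, C->AAD, D->DCB

  step 3 ⇒ step 4: DCBAADCDCBAADCDDDCB ⇒ DCB·AAD·C·D·D·DCB·AAD·DCB·AAD·C·D·D·DCB·AAD·DCB·DCB·DCB·AAD·C
    A ↦ D
    B ↦ C
    C ↦ AAD
    D ↦ DCB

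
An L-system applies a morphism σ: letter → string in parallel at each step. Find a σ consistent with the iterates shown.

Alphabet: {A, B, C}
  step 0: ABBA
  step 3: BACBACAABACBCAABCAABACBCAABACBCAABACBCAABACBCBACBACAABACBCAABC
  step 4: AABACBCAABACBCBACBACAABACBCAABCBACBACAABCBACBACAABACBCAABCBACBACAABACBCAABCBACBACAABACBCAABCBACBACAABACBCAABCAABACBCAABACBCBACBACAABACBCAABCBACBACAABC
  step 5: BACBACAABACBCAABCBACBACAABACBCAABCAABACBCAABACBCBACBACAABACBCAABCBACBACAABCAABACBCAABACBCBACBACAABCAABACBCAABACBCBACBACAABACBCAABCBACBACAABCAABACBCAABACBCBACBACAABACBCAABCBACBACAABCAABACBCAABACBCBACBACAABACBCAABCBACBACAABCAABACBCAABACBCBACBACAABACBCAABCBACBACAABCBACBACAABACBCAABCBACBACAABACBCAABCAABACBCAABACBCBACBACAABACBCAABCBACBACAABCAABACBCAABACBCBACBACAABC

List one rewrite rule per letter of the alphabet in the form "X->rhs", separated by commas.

A->BAC, B->AA, C->BC

  step 4 ⇒ step 5: AABACBCAABACBCBACBACAABACBCAABCBACBACAABCBACBACAABACBCAABCBACBACAABACBCAABCBACBACAABACBCAABCBACBACAABACBCAABCAABACBCAABACBCBACBACAABACBCAABCBACBACAABC ⇒ BAC·BAC·AA·BAC·BC·AA·BC·BAC·BAC·AA·BAC·BC·AA·BC·AA·BAC·BC·AA·BAC·BC·BAC·BAC·AA·BAC·BC·AA·BC·BAC·BAC·AA·BC·AA·BAC·BC·AA·BAC·BC·BAC·BAC·AA·BC·AA·BAC·BC·AA·BAC·BC·BAC·BAC·AA·BAC·BC·AA·BC·BAC·BAC·AA·BC·AA·BAC·BC·AA·BAC·BC·BAC·BAC·AA·BAC·BC·AA·BC·BAC·BAC·AA·BC·AA·BAC·BC·AA·BAC·BC·BAC·BAC·AA·BAC·BC·AA·BC·BAC·BAC·AA·BC·AA·BAC·BC·AA·BAC·BC·BAC·BAC·AA·BAC·BC·AA·BC·BAC·BAC·AA·BC·BAC·BAC·AA·BAC·BC·AA·BC·BAC·BAC·AA·BAC·BC·AA·BC·AA·BAC·BC·AA·BAC·BC·BAC·BAC·AA·BAC·BC·AA·BC·BAC·BAC·AA·BC·AA·BAC·BC·AA·BAC·BC·BAC·BAC·AA·BC
    A ↦ BAC
    B ↦ AA
    C ↦ BC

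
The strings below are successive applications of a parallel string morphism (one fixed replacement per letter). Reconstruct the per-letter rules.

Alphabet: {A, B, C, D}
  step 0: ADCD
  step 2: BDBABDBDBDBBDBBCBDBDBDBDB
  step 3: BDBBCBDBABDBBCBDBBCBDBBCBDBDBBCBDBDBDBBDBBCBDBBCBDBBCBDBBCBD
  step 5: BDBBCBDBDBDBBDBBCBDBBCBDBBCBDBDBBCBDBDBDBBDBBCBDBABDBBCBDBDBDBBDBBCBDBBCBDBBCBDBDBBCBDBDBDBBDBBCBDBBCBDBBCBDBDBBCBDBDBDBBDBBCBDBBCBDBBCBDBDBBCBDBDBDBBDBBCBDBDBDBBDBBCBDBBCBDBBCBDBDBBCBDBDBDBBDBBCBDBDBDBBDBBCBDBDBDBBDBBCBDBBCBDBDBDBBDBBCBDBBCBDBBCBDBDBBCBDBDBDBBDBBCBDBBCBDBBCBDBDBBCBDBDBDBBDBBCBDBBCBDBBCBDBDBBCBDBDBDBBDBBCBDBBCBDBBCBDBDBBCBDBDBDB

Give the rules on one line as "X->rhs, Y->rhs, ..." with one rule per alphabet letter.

A->BA, B->BD, C->BDB, D->BBC

  step 2 ⇒ step 3: BDBABDBDBDBBDBBCBDBDBDBDB ⇒ BD·BBC·BD·BA·BD·BBC·BD·BBC·BD·BBC·BD·BD·BBC·BD·BD·BDB·BD·BBC·BD·BBC·BD·BBC·BD·BBC·BD
    A ↦ BA
    B ↦ BD
    C ↦ BDB
    D ↦ BBC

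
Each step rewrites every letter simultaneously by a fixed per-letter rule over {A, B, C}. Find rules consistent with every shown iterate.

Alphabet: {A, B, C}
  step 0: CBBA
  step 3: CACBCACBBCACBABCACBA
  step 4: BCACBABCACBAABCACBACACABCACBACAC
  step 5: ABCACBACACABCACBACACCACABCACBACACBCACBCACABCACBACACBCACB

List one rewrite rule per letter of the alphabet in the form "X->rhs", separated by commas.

A->CAC, B->A, C->B

  step 4 ⇒ step 5: BCACBABCACBAABCACBACACABCACBACAC ⇒ A·B·CAC·B·A·CAC·A·B·CAC·B·A·CAC·CAC·A·B·CAC·B·A·CAC·B·CAC·B·CAC·A·B·CAC·B·A·CAC·B·CAC·B
    A ↦ CAC
    B ↦ A
    C ↦ B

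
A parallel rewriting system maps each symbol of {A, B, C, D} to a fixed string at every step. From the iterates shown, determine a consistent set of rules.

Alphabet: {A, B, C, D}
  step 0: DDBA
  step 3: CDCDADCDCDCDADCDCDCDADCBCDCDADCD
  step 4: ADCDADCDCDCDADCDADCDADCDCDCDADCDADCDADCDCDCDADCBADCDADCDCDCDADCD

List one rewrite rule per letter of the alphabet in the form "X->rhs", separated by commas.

A->CD, B->CB, C->AD, D->CD

  step 3 ⇒ step 4: CDCDADCDCDCDADCDCDCDADCBCDCDADCD ⇒ AD·CD·AD·CD·CD·CD·AD·CD·AD·CD·AD·CD·CD·CD·AD·CD·AD·CD·AD·CD·CD·CD·AD·CB·AD·CD·AD·CD·CD·CD·AD·CD
    A ↦ CD
    B ↦ CB
    C ↦ AD
    D ↦ CD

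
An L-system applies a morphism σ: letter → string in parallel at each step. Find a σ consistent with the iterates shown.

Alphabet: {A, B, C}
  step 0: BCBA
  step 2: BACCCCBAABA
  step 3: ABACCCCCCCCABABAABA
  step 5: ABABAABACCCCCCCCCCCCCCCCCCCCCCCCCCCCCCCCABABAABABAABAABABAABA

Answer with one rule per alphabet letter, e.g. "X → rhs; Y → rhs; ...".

A->BA, B->A, C->CC

  step 2 ⇒ step 3: BACCCCBAABA ⇒ A·BA·CC·CC·CC·CC·A·BA·BA·A·BA
    A ↦ BA
    B ↦ A
    C ↦ CC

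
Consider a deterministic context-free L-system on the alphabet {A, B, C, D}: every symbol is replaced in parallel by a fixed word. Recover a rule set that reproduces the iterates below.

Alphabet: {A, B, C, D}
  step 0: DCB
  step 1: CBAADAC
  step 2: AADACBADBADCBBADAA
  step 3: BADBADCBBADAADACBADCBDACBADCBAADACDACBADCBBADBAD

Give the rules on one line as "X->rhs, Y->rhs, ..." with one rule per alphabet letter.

A->BAD, B->DAC, C->AA, D->CB

  step 2 ⇒ step 3: AADACBADBADCBBADAA ⇒ BAD·BAD·CB·BAD·AA·DAC·BAD·CB·DAC·BAD·CB·AA·DAC·DAC·BAD·CB·BAD·BAD
    A ↦ BAD
    B ↦ DAC
    C ↦ AA
    D ↦ CB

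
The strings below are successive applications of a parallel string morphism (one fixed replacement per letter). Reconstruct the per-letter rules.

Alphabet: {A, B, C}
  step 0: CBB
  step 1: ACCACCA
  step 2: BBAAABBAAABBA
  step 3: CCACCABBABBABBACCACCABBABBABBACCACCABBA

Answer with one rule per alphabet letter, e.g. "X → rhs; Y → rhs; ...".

A->BBA, B->CCA, C->A

  step 2 ⇒ step 3: BBAAABBAAABBA ⇒ CCA·CCA·BBA·BBA·BBA·CCA·CCA·BBA·BBA·BBA·CCA·CCA·BBA
    A ↦ BBA
    B ↦ CCA
  step 0 ⇒ step 1: CBB ⇒ A·CCA·CCA
    C ↦ A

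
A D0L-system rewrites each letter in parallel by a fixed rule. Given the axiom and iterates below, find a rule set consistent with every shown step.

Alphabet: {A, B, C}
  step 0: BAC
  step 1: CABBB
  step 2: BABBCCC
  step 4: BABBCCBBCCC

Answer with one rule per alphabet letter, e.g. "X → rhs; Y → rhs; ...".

  step 1 ⇒ step 2: CABBB ⇒ B·ABB·C·C·C
    A ↦ ABB
    B ↦ C
    C ↦ B

A->ABB, B->C, C->B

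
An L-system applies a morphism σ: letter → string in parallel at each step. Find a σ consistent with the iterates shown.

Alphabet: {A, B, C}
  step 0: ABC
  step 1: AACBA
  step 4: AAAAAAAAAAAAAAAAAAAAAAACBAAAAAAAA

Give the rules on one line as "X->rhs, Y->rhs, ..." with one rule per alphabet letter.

A->AA, B->CB, C->A

  step 0 ⇒ step 1: ABC ⇒ AA·CB·A
    A ↦ AA
    B ↦ CB
    C ↦ A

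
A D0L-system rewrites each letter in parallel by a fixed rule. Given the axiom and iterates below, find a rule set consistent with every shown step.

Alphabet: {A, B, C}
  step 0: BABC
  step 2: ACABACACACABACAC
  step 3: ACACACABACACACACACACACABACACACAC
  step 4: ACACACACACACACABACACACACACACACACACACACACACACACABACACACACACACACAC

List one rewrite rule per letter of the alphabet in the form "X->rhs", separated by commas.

  step 3 ⇒ step 4: ACACACABACACACACACACACABACACACAC ⇒ AC·AC·AC·AC·AC·AC·AC·AB·AC·AC·AC·AC·AC·AC·AC·AC·AC·AC·AC·AC·AC·AC·AC·AB·AC·AC·AC·AC·AC·AC·AC·AC
    A ↦ AC
    B ↦ AB
    C ↦ AC

A->AC, B->AB, C->AC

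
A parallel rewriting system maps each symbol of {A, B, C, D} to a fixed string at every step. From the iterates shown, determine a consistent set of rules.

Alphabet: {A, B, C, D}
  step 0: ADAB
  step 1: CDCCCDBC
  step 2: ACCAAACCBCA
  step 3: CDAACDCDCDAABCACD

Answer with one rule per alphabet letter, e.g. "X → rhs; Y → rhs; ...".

  step 2 ⇒ step 3: ACCAAACCBCA ⇒ CD·A·A·CD·CD·CD·A·A·BC·A·CD
    A ↦ CD
    B ↦ BC
    C ↦ A
  step 0 ⇒ step 1: ADAB ⇒ CD·CC·CD·BC
    D ↦ CC

A->CD, B->BC, C->A, D->CC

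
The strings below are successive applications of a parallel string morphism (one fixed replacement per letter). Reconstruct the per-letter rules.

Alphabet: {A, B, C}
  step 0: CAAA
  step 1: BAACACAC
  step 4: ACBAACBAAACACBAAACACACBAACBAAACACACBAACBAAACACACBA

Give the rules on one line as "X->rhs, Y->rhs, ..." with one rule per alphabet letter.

A->AC, B->A, C->BA

  step 0 ⇒ step 1: CAAA ⇒ BA·AC·AC·AC
    A ↦ AC
    C ↦ BA
    B ↦ A  (constrained at step 1)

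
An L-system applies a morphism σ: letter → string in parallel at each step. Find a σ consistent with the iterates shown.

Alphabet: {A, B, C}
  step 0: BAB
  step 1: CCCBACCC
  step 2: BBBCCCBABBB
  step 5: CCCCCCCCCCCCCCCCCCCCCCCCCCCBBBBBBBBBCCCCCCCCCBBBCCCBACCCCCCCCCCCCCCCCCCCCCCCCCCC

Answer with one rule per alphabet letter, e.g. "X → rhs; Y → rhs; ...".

A->BA, B->CCC, C->B

  step 1 ⇒ step 2: CCCBACCC ⇒ B·B·B·CCC·BA·B·B·B
    A ↦ BA
    B ↦ CCC
    C ↦ B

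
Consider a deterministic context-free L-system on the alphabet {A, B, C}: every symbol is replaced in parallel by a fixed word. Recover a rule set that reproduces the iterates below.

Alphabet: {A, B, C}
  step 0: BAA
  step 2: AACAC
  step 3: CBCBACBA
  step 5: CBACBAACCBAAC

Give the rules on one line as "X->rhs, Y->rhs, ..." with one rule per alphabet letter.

A->CB, B->C, C->A

  step 2 ⇒ step 3: AACAC ⇒ CB·CB·A·CB·A
    A ↦ CB
    C ↦ A
    B ↦ C  (constrained at step 0)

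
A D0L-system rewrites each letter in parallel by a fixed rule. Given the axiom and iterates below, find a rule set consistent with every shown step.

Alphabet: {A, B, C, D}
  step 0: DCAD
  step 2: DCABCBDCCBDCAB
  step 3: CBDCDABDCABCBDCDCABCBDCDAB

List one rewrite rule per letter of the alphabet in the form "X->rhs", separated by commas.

  step 2 ⇒ step 3: DCABCBDCCBDCAB ⇒ CB·DC·D·AB·DC·AB·CB·DC·DC·AB·CB·DC·D·AB
    A ↦ D
    B ↦ AB
    C ↦ DC
    D ↦ CB

A->D, B->AB, C->DC, D->CB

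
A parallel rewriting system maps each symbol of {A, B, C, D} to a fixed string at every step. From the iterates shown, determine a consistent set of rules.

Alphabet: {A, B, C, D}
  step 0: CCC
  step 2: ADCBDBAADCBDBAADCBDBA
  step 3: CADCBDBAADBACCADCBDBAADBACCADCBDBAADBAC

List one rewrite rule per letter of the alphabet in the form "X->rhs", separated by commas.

  step 2 ⇒ step 3: ADCBDBAADCBDBAADCBDBA ⇒ C·A·DCB·DBA·A·DBA·C·C·A·DCB·DBA·A·DBA·C·C·A·DCB·DBA·A·DBA·C
    A ↦ C
    B ↦ DBA
    C ↦ DCB
    D ↦ A

A->C, B->DBA, C->DCB, D->A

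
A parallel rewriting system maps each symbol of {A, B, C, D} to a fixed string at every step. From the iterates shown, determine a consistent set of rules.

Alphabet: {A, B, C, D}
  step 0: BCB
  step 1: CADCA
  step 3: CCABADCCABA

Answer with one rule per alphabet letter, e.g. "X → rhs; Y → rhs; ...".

A->BA, B->CA, C->D, D->C

  step 0 ⇒ step 1: BCB ⇒ CA·D·CA
    B ↦ CA
    C ↦ D
    A ↦ BA  (constrained at step 1)
    D ↦ C  (constrained at step 1)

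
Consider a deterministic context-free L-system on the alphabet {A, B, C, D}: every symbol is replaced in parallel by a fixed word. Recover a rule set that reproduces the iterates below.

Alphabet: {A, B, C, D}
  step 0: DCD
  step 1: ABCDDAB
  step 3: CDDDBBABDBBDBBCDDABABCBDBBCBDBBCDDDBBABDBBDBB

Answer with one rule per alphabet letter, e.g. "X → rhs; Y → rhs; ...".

  step 0 ⇒ step 1: DCD ⇒ AB·CDD·AB
    C ↦ CDD
    D ↦ AB
    A ↦ CB  (constrained at step 1)
    B ↦ DBB  (constrained at step 1)

A->CB, B->DBB, C->CDD, D->AB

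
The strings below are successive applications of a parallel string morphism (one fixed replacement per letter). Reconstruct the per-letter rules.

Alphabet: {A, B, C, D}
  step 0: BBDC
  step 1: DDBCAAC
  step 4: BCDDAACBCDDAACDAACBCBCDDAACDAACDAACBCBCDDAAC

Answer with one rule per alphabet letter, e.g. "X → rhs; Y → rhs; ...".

  step 0 ⇒ step 1: BBDC ⇒ D·D·BC·AAC
    B ↦ D
    C ↦ AAC
    D ↦ BC
    A ↦ D  (constrained at step 1)

A->D, B->D, C->AAC, D->BC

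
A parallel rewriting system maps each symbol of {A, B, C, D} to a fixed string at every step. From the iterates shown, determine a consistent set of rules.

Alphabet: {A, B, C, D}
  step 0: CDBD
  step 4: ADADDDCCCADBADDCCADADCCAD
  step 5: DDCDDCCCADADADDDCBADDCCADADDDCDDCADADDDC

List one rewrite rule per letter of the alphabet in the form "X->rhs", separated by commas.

A->DD, B->BA, C->AD, D->C

  step 4 ⇒ step 5: ADADDDCCCADBADDCCADADCCAD ⇒ DD·C·DD·C·C·C·AD·AD·AD·DD·C·BA·DD·C·C·AD·AD·DD·C·DD·C·AD·AD·DD·C
    A ↦ DD
    B ↦ BA
    C ↦ AD
    D ↦ C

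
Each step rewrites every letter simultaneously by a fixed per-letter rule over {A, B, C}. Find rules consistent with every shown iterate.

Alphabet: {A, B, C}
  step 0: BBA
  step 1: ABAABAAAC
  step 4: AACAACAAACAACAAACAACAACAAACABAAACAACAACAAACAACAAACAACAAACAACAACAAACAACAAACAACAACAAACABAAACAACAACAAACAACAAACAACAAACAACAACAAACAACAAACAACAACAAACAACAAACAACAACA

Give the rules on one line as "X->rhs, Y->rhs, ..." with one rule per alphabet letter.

  step 0 ⇒ step 1: BBA ⇒ ABA·ABA·AAC
    A ↦ AAC
    B ↦ ABA
    C ↦ A  (constrained at step 1)

A->AAC, B->ABA, C->A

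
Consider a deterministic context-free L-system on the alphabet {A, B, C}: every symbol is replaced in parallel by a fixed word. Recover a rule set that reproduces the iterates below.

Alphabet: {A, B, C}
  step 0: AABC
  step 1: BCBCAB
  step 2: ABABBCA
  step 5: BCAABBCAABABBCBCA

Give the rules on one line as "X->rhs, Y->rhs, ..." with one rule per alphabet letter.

A->BC, B->A, C->B

  step 1 ⇒ step 2: BCBCAB ⇒ A·B·A·B·BC·A
    A ↦ BC
    B ↦ A
    C ↦ B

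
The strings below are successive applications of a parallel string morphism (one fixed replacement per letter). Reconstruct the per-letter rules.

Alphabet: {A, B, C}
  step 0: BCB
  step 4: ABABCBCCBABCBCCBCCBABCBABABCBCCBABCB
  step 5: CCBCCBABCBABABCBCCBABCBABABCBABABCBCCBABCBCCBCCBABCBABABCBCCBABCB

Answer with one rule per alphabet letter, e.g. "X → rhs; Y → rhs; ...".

A->C, B->CB, C->AB

  step 4 ⇒ step 5: ABABCBCCBABCBCCBCCBABCBABABCBCCBABCB ⇒ C·CB·C·CB·AB·CB·AB·AB·CB·C·CB·AB·CB·AB·AB·CB·AB·AB·CB·C·CB·AB·CB·C·CB·C·CB·AB·CB·AB·AB·CB·C·CB·AB·CB
    A ↦ C
    B ↦ CB
    C ↦ AB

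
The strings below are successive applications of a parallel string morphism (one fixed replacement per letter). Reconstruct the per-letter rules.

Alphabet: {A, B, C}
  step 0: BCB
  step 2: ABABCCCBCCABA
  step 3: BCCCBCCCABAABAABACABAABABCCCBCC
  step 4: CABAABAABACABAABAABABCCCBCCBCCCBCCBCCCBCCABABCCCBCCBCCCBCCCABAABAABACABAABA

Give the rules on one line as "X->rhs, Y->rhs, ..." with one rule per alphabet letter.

A->BCC, B->C, C->ABA

  step 3 ⇒ step 4: BCCCBCCCABAABAABACABAABABCCCBCC ⇒ C·ABA·ABA·ABA·C·ABA·ABA·ABA·BCC·C·BCC·BCC·C·BCC·BCC·C·BCC·ABA·BCC·C·BCC·BCC·C·BCC·C·ABA·ABA·ABA·C·ABA·ABA
    A ↦ BCC
    B ↦ C
    C ↦ ABA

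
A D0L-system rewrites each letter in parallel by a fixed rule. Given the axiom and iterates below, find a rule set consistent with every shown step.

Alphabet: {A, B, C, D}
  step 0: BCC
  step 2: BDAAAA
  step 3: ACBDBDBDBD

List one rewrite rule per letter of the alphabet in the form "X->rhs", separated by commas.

A->BD, B->A, C->BB, D->C

  step 2 ⇒ step 3: BDAAAA ⇒ A·C·BD·BD·BD·BD
    A ↦ BD
    B ↦ A
    D ↦ C
    C ↦ BB  (constrained at step 0)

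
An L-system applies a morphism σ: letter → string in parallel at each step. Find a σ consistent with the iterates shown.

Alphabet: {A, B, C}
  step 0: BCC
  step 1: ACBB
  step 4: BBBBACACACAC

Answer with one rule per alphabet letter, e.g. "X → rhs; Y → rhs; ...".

  step 0 ⇒ step 1: BCC ⇒ AC·B·B
    B ↦ AC
    C ↦ B
    A ↦ B  (constrained at step 1)

A->B, B->AC, C->B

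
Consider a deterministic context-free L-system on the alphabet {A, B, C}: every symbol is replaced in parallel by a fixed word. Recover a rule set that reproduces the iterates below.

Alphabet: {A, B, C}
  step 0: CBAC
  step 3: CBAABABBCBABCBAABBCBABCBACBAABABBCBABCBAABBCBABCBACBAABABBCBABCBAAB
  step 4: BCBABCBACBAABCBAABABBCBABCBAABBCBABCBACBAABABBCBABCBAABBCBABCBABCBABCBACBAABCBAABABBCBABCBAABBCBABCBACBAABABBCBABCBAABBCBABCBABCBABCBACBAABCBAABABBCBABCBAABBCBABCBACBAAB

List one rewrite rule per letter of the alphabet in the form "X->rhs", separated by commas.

  step 3 ⇒ step 4: CBAABABBCBABCBAABBCBABCBACBAABABBCBABCBAABBCBABCBACBAABABBCBABCBAAB ⇒ BCB·AB·CBA·CBA·AB·CBA·AB·AB·BCB·AB·CBA·AB·BCB·AB·CBA·CBA·AB·AB·BCB·AB·CBA·AB·BCB·AB·CBA·BCB·AB·CBA·CBA·AB·CBA·AB·AB·BCB·AB·CBA·AB·BCB·AB·CBA·CBA·AB·AB·BCB·AB·CBA·AB·BCB·AB·CBA·BCB·AB·CBA·CBA·AB·CBA·AB·AB·BCB·AB·CBA·AB·BCB·AB·CBA·CBA·AB
    A ↦ CBA
    B ↦ AB
    C ↦ BCB

A->CBA, B->AB, C->BCB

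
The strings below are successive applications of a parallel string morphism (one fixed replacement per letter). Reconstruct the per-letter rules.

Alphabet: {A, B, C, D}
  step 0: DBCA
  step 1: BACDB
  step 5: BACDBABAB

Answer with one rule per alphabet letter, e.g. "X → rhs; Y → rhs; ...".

  step 0 ⇒ step 1: DBCA ⇒ B·A·CD·B
    A ↦ B
    B ↦ A
    C ↦ CD
    D ↦ B

A->B, B->A, C->CD, D->B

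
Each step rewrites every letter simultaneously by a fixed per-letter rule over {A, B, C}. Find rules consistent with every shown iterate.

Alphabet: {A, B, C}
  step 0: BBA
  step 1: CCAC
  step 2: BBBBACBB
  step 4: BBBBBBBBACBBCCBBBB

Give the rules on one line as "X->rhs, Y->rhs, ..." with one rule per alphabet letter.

  step 1 ⇒ step 2: CCAC ⇒ BB·BB·AC·BB
    A ↦ AC
    C ↦ BB
  step 0 ⇒ step 1: BBA ⇒ C·C·AC
    B ↦ C

A->AC, B->C, C->BB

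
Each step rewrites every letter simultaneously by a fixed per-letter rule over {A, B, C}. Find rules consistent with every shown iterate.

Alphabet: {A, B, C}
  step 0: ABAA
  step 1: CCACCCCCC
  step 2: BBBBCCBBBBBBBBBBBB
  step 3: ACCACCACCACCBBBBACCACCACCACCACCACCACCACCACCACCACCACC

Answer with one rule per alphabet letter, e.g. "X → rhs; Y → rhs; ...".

  step 2 ⇒ step 3: BBBBCCBBBBBBBBBBBB ⇒ ACC·ACC·ACC·ACC·BB·BB·ACC·ACC·ACC·ACC·ACC·ACC·ACC·ACC·ACC·ACC·ACC·ACC
    B ↦ ACC
    C ↦ BB
  step 0 ⇒ step 1: ABAA ⇒ CC·ACC·CC·CC
    A ↦ CC

A->CC, B->ACC, C->BB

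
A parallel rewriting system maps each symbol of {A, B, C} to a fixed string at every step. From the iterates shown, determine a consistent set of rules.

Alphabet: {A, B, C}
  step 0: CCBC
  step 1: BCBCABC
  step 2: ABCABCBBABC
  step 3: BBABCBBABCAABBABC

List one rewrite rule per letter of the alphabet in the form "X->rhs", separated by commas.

  step 2 ⇒ step 3: ABCABCBBABC ⇒ BB·A·BC·BB·A·BC·A·A·BB·A·BC
    A ↦ BB
    B ↦ A
    C ↦ BC

A->BB, B->A, C->BC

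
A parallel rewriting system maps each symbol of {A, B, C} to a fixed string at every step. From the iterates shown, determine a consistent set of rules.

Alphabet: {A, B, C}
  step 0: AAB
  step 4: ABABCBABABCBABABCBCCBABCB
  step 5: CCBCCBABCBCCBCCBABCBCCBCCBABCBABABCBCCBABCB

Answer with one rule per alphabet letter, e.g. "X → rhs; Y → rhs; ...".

  step 4 ⇒ step 5: ABABCBABABCBABABCBCCBABCB ⇒ C·CB·C·CB·AB·CB·C·CB·C·CB·AB·CB·C·CB·C·CB·AB·CB·AB·AB·CB·C·CB·AB·CB
    A ↦ C
    B ↦ CB
    C ↦ AB

A->C, B->CB, C->AB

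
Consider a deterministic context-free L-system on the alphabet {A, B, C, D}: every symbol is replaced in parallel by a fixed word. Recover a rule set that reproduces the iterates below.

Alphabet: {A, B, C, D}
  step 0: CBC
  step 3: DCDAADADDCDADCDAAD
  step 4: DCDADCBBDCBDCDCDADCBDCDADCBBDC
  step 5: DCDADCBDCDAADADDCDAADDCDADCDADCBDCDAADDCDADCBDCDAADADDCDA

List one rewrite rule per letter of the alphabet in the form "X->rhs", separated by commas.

  step 4 ⇒ step 5: DCDADCBBDCBDCDCDADCBDCDADCBBDC ⇒ DC·DA·DC·B·DC·DA·AD·AD·DC·DA·AD·DC·DA·DC·DA·DC·B·DC·DA·AD·DC·DA·DC·B·DC·DA·AD·AD·DC·DA
    A ↦ B
    B ↦ AD
    C ↦ DA
    D ↦ DC

A->B, B->AD, C->DA, D->DC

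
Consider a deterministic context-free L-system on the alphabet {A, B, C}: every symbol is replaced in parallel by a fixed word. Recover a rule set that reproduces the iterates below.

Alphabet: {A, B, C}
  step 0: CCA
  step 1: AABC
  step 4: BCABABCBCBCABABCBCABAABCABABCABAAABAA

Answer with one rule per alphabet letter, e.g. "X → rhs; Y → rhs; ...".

  step 0 ⇒ step 1: CCA ⇒ A·A·BC
    A ↦ BC
    C ↦ A
    B ↦ ABA  (constrained at step 1)

A->BC, B->ABA, C->A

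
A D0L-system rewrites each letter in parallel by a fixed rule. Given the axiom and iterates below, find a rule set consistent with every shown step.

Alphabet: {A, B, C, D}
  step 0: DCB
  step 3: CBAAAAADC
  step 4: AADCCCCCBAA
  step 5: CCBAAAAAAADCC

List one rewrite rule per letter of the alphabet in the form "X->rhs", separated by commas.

A->C, B->AD, C->A, D->BA

  step 4 ⇒ step 5: AADCCCCCBAA ⇒ C·C·BA·A·A·A·A·A·AD·C·C
    A ↦ C
    B ↦ AD
    C ↦ A
    D ↦ BA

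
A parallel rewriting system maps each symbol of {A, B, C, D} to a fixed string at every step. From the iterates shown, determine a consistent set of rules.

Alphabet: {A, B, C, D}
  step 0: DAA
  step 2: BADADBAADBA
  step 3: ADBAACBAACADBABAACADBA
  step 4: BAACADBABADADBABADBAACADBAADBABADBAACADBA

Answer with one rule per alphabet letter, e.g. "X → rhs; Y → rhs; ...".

A->BA, B->AD, C->D, D->AC

  step 3 ⇒ step 4: ADBAACBAACADBABAACADBA ⇒ BA·AC·AD·BA·BA·D·AD·BA·BA·D·BA·AC·AD·BA·AD·BA·BA·D·BA·AC·AD·BA
    A ↦ BA
    B ↦ AD
    C ↦ D
    D ↦ AC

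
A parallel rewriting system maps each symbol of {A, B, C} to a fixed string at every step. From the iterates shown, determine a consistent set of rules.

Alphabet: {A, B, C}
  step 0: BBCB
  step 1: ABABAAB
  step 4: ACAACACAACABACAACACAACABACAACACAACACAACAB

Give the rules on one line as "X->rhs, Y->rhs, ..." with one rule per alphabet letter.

A->AC, B->AB, C->A

  step 0 ⇒ step 1: BBCB ⇒ AB·AB·A·AB
    B ↦ AB
    C ↦ A
    A ↦ AC  (constrained at step 1)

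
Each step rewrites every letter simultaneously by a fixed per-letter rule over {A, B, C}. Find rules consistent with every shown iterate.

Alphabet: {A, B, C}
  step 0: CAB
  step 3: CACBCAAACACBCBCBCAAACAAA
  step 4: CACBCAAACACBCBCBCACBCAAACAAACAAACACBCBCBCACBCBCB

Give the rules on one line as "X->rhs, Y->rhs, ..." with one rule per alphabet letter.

A->CB, B->AA, C->CA

  step 3 ⇒ step 4: CACBCAAACACBCBCBCAAACAAA ⇒ CA·CB·CA·AA·CA·CB·CB·CB·CA·CB·CA·AA·CA·AA·CA·AA·CA·CB·CB·CB·CA·CB·CB·CB
    A ↦ CB
    B ↦ AA
    C ↦ CA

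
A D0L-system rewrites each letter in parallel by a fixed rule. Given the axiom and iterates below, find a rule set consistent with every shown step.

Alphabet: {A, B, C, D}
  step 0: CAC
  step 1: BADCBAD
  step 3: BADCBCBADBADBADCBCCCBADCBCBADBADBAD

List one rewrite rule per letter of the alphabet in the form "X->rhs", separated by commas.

A->C, B->CBC, C->BAD, D->C

  step 0 ⇒ step 1: CAC ⇒ BAD·C·BAD
    A ↦ C
    C ↦ BAD
    B ↦ CBC  (constrained at step 1)
    D ↦ C  (constrained at step 1)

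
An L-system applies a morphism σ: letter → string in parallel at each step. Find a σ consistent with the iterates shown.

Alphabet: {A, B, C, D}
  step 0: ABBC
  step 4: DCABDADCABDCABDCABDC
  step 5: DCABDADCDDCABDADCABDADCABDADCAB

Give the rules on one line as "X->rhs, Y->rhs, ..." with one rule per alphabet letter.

  step 4 ⇒ step 5: DCABDADCABDCABDCABDC ⇒ DC·AB·D·A·DC·D·DC·AB·D·A·DC·AB·D·A·DC·AB·D·A·DC·AB
    A ↦ D
    B ↦ A
    C ↦ AB
    D ↦ DC

A->D, B->A, C->AB, D->DC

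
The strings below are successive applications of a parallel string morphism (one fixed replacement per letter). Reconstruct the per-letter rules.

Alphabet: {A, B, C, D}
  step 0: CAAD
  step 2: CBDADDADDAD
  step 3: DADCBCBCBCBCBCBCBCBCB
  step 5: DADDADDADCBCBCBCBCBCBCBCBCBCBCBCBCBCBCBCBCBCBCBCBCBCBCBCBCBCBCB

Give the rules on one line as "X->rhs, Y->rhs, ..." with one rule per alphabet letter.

A->CB, B->AD, C->D, D->CB

  step 2 ⇒ step 3: CBDADDADDAD ⇒ D·AD·CB·CB·CB·CB·CB·CB·CB·CB·CB
    A ↦ CB
    B ↦ AD
    C ↦ D
    D ↦ CB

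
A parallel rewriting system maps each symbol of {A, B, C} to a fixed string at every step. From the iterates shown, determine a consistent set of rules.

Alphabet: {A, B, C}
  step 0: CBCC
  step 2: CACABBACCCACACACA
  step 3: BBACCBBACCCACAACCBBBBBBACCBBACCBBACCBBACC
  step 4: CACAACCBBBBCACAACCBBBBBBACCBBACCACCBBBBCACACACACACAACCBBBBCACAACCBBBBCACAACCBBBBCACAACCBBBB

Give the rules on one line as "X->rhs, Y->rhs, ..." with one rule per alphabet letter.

A->ACC, B->CA, C->BB

  step 3 ⇒ step 4: BBACCBBACCCACAACCBBBBBBACCBBACCBBACCBBACC ⇒ CA·CA·ACC·BB·BB·CA·CA·ACC·BB·BB·BB·ACC·BB·ACC·ACC·BB·BB·CA·CA·CA·CA·CA·CA·ACC·BB·BB·CA·CA·ACC·BB·BB·CA·CA·ACC·BB·BB·CA·CA·ACC·BB·BB
    A ↦ ACC
    B ↦ CA
    C ↦ BB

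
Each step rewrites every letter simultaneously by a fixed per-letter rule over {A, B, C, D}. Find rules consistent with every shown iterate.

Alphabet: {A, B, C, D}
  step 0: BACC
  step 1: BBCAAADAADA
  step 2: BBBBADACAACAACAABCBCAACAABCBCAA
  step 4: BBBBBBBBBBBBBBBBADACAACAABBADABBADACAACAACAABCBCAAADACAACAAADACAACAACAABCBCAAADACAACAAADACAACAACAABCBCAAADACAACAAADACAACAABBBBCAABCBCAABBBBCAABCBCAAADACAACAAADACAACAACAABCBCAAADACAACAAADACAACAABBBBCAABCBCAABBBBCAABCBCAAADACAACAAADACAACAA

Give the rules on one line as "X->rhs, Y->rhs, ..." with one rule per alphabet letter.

A->CAA, B->BB, C->ADA, D->BCB

  step 1 ⇒ step 2: BBCAAADAADA ⇒ BB·BB·ADA·CAA·CAA·CAA·BCB·CAA·CAA·BCB·CAA
    A ↦ CAA
    B ↦ BB
    C ↦ ADA
    D ↦ BCB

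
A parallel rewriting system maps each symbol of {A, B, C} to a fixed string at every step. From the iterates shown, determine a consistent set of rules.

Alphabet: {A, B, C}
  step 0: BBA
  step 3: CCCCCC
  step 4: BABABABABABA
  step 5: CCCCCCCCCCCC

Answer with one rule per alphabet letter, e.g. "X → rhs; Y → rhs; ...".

A->C, B->C, C->BA

  step 4 ⇒ step 5: BABABABABABA ⇒ C·C·C·C·C·C·C·C·C·C·C·C
    A ↦ C
    B ↦ C
  step 3 ⇒ step 4: CCCCCC ⇒ BA·BA·BA·BA·BA·BA
    C ↦ BA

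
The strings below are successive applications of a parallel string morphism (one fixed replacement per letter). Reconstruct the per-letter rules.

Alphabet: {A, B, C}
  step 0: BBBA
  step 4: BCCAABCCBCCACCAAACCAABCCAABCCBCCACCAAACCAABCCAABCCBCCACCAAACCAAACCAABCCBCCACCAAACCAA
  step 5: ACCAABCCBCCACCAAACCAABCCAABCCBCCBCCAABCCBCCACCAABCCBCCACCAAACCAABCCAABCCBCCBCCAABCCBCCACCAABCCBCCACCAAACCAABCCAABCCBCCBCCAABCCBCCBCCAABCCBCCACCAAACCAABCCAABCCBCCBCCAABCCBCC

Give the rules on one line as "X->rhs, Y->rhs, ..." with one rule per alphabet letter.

  step 4 ⇒ step 5: BCCAABCCBCCACCAAACCAABCCAABCCBCCACCAAACCAABCCAABCCBCCACCAAACCAAACCAABCCBCCACCAAACCAA ⇒ ACC·A·A·BCC·BCC·ACC·A·A·ACC·A·A·BCC·A·A·BCC·BCC·BCC·A·A·BCC·BCC·ACC·A·A·BCC·BCC·ACC·A·A·ACC·A·A·BCC·A·A·BCC·BCC·BCC·A·A·BCC·BCC·ACC·A·A·BCC·BCC·ACC·A·A·ACC·A·A·BCC·A·A·BCC·BCC·BCC·A·A·BCC·BCC·BCC·A·A·BCC·BCC·ACC·A·A·ACC·A·A·BCC·A·A·BCC·BCC·BCC·A·A·BCC·BCC
    A ↦ BCC
    B ↦ ACC
    C ↦ A

A->BCC, B->ACC, C->A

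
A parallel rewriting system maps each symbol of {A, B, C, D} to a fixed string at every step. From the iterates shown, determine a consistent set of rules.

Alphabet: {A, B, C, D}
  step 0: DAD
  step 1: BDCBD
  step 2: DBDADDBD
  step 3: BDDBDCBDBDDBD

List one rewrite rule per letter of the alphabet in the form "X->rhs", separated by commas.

A->C, B->D, C->AD, D->BD

  step 2 ⇒ step 3: DBDADDBD ⇒ BD·D·BD·C·BD·BD·D·BD
    A ↦ C
    B ↦ D
    D ↦ BD
  step 1 ⇒ step 2: BDCBD ⇒ D·BD·AD·D·BD
    C ↦ AD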